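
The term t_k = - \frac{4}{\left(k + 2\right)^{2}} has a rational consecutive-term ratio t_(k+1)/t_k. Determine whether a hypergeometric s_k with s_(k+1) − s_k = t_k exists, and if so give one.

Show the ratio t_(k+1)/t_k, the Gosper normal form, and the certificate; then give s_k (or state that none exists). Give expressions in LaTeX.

none — t_k is not Gosper-summable

The ratio is (k + 2)**2/(k + 3)**2.
Normal form (A,B,C) = (k**2 + 4*k + 4, k**2 + 6*k + 9, 1).
Solve (k**2 + 4*k + 4)·f(k+1) − (k**2 + 4*k + 4)·f(k) = 1.
d = 0 from the (2,2,0) case.
Generic f = c0 gives residual -1; -1 = 0 cannot hold, so t_k is not Gosper-summable.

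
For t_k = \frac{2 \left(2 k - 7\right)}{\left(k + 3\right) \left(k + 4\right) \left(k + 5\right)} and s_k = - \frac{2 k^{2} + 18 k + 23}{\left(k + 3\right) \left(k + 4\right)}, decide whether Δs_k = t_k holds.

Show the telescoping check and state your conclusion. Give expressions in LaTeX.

s_(k+1) = (-18*k - 2*(k + 1)**2 - 41)/((k + 4)*(k + 5))
s_(k+1) − s_k = 2*(2*k - 7)/(k**3 + 12*k**2 + 47*k + 60)
(s_(k+1) − s_k) − t_k = 0

valid; difference matches t_k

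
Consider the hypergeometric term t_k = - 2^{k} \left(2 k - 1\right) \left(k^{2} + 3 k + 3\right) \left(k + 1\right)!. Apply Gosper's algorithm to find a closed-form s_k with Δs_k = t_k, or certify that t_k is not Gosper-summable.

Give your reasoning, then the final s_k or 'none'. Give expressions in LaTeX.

s_k = 2^{k} \left(- k^{2} + k + 1\right) \left(k + 1\right)!

r(k) = 2*(k + 2)*(2*k + 1)*(3*k + (k + 1)**2 + 6)/((2*k - 1)*(k**2 + 3*k + 3)) after simplifying.
Take A(k)=2*k + 4, B(k)=1, C(k)=k**3 + 5*k**2/2 + 3*k/2 - 3/2.
Key eq: (2*k + 4)·f(k+1) = (1)·f(k) + (k**3 + 5*k**2/2 + 3*k/2 - 3/2).
Degrees (1,0,3) ⇒ d ≤ 2.
A polynomial solution: f(k) = (k**2 - k - 1)/2.
Certificate R = B(k−1)f/C = (k**2 - k - 1)/((2*k - 1)*(k**2 + 3*k + 3)) gives s_k = 2**k*(-k**2 + k + 1)*factorial(k + 1).
s_(k+1) − s_k = -2**k*(2*k - 1)*(k**2 + 3*k + 3)*factorial(k + 1) = t_k.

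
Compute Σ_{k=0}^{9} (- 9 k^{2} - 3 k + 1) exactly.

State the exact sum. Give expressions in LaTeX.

The ratio is (9*k**2 + 21*k + 11)/(9*k**2 + 3*k - 1).
So A=1 and B=1, with C=k**2 + k/3 - 1/9.
Solve (1)·f(k+1) − (1)·f(k) = k**2 + k/3 - 1/9.
Degrees (0,0,2) ⇒ d ≤ 3.
Match coefficients ⇒ f(k) = k*(3*k**2 - 3*k - 1)/9.
Then R = B(k−1)f/C = k*(3*k**2 - 3*k - 1)/(9*k**2 + 3*k - 1), so s_k = R(k)·t_k = k*(-3*k**2 + 3*k + 1).
Δs = -9*k**2 - 3*k + 1, as required.
Σ_(k=0)^(9) t_k = s_(10) − s_(0) = -2690 − (0) = -2690.

Σ = -2690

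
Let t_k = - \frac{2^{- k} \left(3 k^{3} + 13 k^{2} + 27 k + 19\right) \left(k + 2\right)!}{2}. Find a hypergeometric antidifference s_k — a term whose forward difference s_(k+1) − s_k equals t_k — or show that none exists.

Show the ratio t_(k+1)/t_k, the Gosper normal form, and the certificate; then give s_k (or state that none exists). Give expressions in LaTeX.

s_k = - 2^{- k} \left(3 k^{2} + 4 k - 2\right) \left(k + 2\right)!

Ratio r(k) = (3*k**4 + 31*k**3 + 128*k**2 + 248*k + 186)/(2*(3*k**3 + 13*k**2 + 27*k + 19)).
Take A(k)=k/2 + 3/2, B(k)=1, C(k)=k**3 + 13*k**2/3 + 9*k + 19/3.
Key eq: (k/2 + 3/2)·f(k+1) = (1)·f(k) + (k**3 + 13*k**2/3 + 9*k + 19/3).
Bound: deg f ≤ 2.
Coefficient equations give f(k) = 2*(3*k**2 + 4*k - 2)/3.
Get s_k = R·t_k = -(3*k**2 + 4*k - 2)*factorial(k + 2)/2**k with R(k) = B(k−1)f(k)/C(k) = 2*(3*k**2 + 4*k - 2)/(3*k**3 + 13*k**2 + 27*k + 19).
Check: Δs_k = -(3*k**3 + 13*k**2 + 27*k + 19)*factorial(k + 2)/(2*2**k). ✓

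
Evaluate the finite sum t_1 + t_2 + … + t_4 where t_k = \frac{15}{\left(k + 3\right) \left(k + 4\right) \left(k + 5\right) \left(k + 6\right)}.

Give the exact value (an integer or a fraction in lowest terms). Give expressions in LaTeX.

Step 1: r(k) = (k + 3)/(k + 7).
So A=k + 3 and B=k + 7, with C=1.
f must satisfy (k + 3)·f(k+1) − (k + 6)·f(k) = 1.
Bound: deg f ≤ 3.
Match coefficients ⇒ f(k) = k*(k**2 + 12*k + 47)/180.
R(k) = B(k−1)·f(k)/C(k) = k*(k + 6)*(k**2 + 12*k + 47)/180; s_k = R·t_k = k*(k**2 + 12*k + 47)/(12*(k + 3)*(k + 4)*(k + 5)).
s_(k+1) − s_k = 15/(k**4 + 18*k**3 + 119*k**2 + 342*k + 360) = t_k.
Telescoping: Σ = s_(5) − s_(1) = 11/144 − (1/24) = 5/144.

Σ = 5/144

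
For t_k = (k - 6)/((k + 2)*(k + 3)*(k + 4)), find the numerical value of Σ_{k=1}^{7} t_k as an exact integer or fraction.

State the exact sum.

Compute t_(k+1)/t_k: get (k - 5)*(k + 2)/((k - 6)*(k + 5)).
Factor: A=k + 2; B=k + 5; C=k - 6.
Key eq: (k + 2)·f(k+1) = (k + 4)·f(k) + (k - 6).
Degrees (1,1,1) ⇒ d ≤ 2.
A polynomial solution: f(k) = -k*(k + 8)/3.
R(k) = B(k−1)·f(k)/C(k) = -k*(k + 4)*(k + 8)/(3*(k - 6)); s_k = R·t_k = k*(-k - 8)/(3*(k + 2)*(k + 3)).
Δs = (k - 6)/(k**3 + 9*k**2 + 26*k + 24), as required.
Σ_(k=1)^(7) t_k = s_(8) − s_(1) = -64/165 − (-1/4) = -91/660.

Σ = -91/660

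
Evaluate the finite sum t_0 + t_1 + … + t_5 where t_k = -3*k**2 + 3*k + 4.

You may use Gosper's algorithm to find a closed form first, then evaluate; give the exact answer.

Compute t_(k+1)/t_k: get (3*k**2 + 3*k - 4)/(3*k**2 - 3*k - 4).
Take A(k)=1, B(k)=1, C(k)=k**2 - k - 4/3.
Set up (1)·f(k+1) − (1)·f(k) − (k**2 - k - 4/3) = 0.
deg f ≤ 3 (via 0,0,2).
Solving with deg f ≤ 3: f(k) = k*(k**2 - 3*k - 2)/3.
Then R = B(k−1)f/C = k*(k**2 - 3*k - 2)/(3*k**2 - 3*k - 4), so s_k = R(k)·t_k = k*(-k**2 + 3*k + 2).
Verify: -3*k**2 + 3*k + 4 matches t_k.
Evaluate s at k=6 and k=0: -96 and 0; difference -96.

Σ = -96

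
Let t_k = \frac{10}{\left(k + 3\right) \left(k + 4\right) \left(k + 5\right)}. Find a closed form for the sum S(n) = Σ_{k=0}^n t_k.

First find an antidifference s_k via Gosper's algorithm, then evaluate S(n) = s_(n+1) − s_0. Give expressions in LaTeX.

Compute t_(k+1)/t_k: get (k + 3)/(k + 6).
Gosper form: A/B · C(k+1)/C(k) with A=k + 3, B=k + 6, C=1.
Solve (k + 3)·f(k+1) − (k + 5)·f(k) = 1.
From deg A=1, deg B=1, deg C=0: d=2.
Match coefficients ⇒ f(k) = k*(k + 7)/24.
So s_k = (B(k−1)f/C)·t_k = (k*(k + 5)*(k + 7)/24)·t_k = 5*k*(k + 7)/(12*(k + 3)*(k + 4)).
Check: Δs_k = 10/(k**3 + 12*k**2 + 47*k + 60). ✓
s_(n+1) = 5*(n**2 + 9*n + 8)/(12*(n**2 + 9*n + 20)) and s_(0) = 0, so S(n) = 5*(n**2 + 9*n + 8)/(12*(n**2 + 9*n + 20)).

S(n) = \frac{5 \left(n^{2} + 9 n + 8\right)}{12 \left(n^{2} + 9 n + 20\right)}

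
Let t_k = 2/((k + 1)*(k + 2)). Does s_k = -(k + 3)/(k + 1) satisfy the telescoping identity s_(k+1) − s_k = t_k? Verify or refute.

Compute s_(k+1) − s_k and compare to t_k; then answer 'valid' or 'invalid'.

valid (s_(k+1) − s_k reduces to t_k)

s_(k+1) = (-k - 4)/(k + 2)
s_(k+1) − s_k = 2/(k**2 + 3*k + 2)
(s_(k+1) − s_k) − t_k = 0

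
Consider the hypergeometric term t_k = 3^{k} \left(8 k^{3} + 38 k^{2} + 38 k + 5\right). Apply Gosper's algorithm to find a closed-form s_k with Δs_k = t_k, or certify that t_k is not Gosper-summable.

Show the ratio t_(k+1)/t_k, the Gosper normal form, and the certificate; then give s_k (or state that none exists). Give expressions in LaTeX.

s_k = 3^{k} \left(4 k^{3} + k^{2} - 2 k - 2\right)

t_(k+1)/t_k = 3*(8*k**3 + 62*k**2 + 138*k + 89)/(8*k**3 + 38*k**2 + 38*k + 5).
Factor: A=3; B=1; C=k**3 + 19*k**2/4 + 19*k/4 + 5/8.
Solve (3)·f(k+1) − (1)·f(k) = k**3 + 19*k**2/4 + 19*k/4 + 5/8.
From deg A=0, deg B=0, deg C=3: d=3.
Match coefficients ⇒ f(k) = (4*k**3 + k**2 - 2*k - 2)/8.
Then R = B(k−1)f/C = (4*k**3 + k**2 - 2*k - 2)/(8*k**3 + 38*k**2 + 38*k + 5), so s_k = R(k)·t_k = 3**k*(4*k**3 + k**2 - 2*k - 2).
Δs = 3**k*(8*k**3 + 38*k**2 + 38*k + 5), as required.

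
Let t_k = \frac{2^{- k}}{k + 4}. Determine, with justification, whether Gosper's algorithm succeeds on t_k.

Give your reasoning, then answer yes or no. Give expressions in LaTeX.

No — t_k has no hypergeometric antidifference.

Step 1: r(k) = (k + 4)/(2*(k + 5)).
Take A(k)=k/2 + 2, B(k)=k + 5, C(k)=1.
f must satisfy (k/2 + 2)·f(k+1) − (k + 4)·f(k) = 1.
Degrees (1,1,0) ⇒ d ≤ -1.
d = -1 < 0 ⇒ no nonzero polynomial f; not summable.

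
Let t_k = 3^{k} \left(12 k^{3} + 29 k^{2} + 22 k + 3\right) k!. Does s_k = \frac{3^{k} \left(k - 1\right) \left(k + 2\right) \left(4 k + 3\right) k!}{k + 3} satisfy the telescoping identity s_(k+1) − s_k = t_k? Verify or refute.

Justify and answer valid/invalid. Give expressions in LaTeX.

Invalid: residual - \frac{3^{k} \left(12 k^{4} + 65 k^{3} + 105 k^{2} + 70 k + 12\right) k!}{\left(k + 3\right) \left(k + 4\right)} ≠ 0.

s_(k+1) = 3**(k + 1)*k*(k + 3)*(4*k + 7)*factorial(k + 1)/(k + 4)
s_(k+1) − s_k = 3**k*(12*k**5 + 101*k**4 + 304*k**3 + 400*k**2 + 215*k + 24)*factorial(k)/((k + 3)*(k + 4))
(s_(k+1) − s_k) − t_k = -3**k*(12*k**4 + 65*k**3 + 105*k**2 + 70*k + 12)*factorial(k)/((k + 3)*(k + 4))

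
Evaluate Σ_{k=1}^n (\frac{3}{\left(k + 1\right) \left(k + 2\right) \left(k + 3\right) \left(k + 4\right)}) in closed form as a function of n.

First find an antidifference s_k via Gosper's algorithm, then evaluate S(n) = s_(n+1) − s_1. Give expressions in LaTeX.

S(n) = \frac{n \left(n^{2} + 9 n + 26\right)}{24 \left(n^{3} + 9 n^{2} + 26 n + 24\right)}

Compute t_(k+1)/t_k: get (k + 1)/(k + 5).
Take A(k)=k + 1, B(k)=k + 5, C(k)=1.
Key eq: (k + 1)·f(k+1) = (k + 4)·f(k) + (1).
Bound: deg f ≤ 3.
Coefficient equations give f(k) = k*(k**2 + 6*k + 11)/18.
Then R = B(k−1)f/C = k*(k + 4)*(k**2 + 6*k + 11)/18, so s_k = R(k)·t_k = k*(k**2 + 6*k + 11)/(6*(k + 1)*(k + 2)*(k + 3)).
Check: Δs_k = 3/(k**4 + 10*k**3 + 35*k**2 + 50*k + 24). ✓
Evaluate: s_(n+1) = (n**3 + 9*n**2 + 26*n + 18)/(6*(n**3 + 9*n**2 + 26*n + 24)); subtract s_(1) = 1/8 ⇒ S(n) = n*(n**2 + 9*n + 26)/(24*(n**3 + 9*n**2 + 26*n + 24)).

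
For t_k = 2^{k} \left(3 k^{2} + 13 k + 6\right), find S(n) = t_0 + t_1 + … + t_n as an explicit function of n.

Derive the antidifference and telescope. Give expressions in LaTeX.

Step 1: r(k) = 2*(3*k**2 + 19*k + 22)/(3*k**2 + 13*k + 6).
Factor: A=2; B=1; C=k**2 + 13*k/3 + 2.
Need (2)·f(k+1) − (1)·f(k) = k**2 + 13*k/3 + 2.
deg f ≤ 2 (via 0,0,2).
Solving with deg f ≤ 2: f(k) = (k + 1)*(3*k - 2)/3.
Get s_k = R·t_k = 2**k*(3*k**2 + k - 2) with R(k) = B(k−1)f(k)/C(k) = (k + 1)*(3*k - 2)/(3*k**2 + 13*k + 6).
Verify: 2**k*(3*k**2 + 13*k + 6) matches t_k.
Σ_(k=0)^n t_k = s_(n+1) − s_(0) = (2**(n + 1)*(3*n**2 + 7*n + 2)) − (-2), i.e. 6*2**n*n**2 + 14*2**n*n + 4*2**n + 2.

S(n) = 6 \cdot 2^{n} n^{2} + 14 \cdot 2^{n} n + 4 \cdot 2^{n} + 2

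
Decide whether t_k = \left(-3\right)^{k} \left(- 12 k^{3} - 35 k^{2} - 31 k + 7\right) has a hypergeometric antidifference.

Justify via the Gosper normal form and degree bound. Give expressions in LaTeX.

The ratio is 3*(-12*k**3 - 71*k**2 - 137*k - 71)/(12*k**3 + 35*k**2 + 31*k - 7).
Normal form (A,B,C) = (-3, 1, k**3 + 35*k**2/12 + 31*k/12 - 7/12).
Need (-3)·f(k+1) − (1)·f(k) = k**3 + 35*k**2/12 + 31*k/12 - 7/12.
Degrees (0,0,3) ⇒ d ≤ 3.
Coefficient equations give f(k) = -(3*k**3 + 2*k**2 - 2*k - 4)/12.
R(k) = B(k−1)·f(k)/C(k) = -(3*k**3 + 2*k**2 - 2*k - 4)/(12*k**3 + 35*k**2 + 31*k - 7); s_k = R·t_k = (-3)**k*(3*k**3 + 2*k**2 - 2*k - 4).
s_(k+1) − s_k = (-3)**k*(-12*k**3 - 35*k**2 - 31*k + 7) = t_k.

Yes. s_k = \left(-3\right)^{k} \left(3 k^{3} + 2 k^{2} - 2 k - 4\right).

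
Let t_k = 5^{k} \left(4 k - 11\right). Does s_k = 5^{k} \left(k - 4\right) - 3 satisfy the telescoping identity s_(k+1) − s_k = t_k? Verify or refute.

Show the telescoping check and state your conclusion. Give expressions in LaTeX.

Valid: the claim telescopes to t_k.

s_(k+1) = 5**(k + 1)*(k - 3) - 3
s_(k+1) − s_k = 5**k*(4*k - 11)
(s_(k+1) − s_k) − t_k = 0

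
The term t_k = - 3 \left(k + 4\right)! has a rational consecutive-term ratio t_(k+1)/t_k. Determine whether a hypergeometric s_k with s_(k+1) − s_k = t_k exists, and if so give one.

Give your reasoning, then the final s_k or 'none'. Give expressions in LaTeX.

r(k) = k + 5 after simplifying.
Factor: A=k + 5; B=1; C=1.
Solve (k + 5)·f(k+1) − (1)·f(k) = 1.
From deg A=1, deg B=0, deg C=0: d=-1.
Bound -1 < 0, so the key equation has no polynomial solution.

none — t_k is not Gosper-summable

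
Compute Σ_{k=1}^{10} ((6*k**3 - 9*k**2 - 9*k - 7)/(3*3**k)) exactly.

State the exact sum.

Ratio r(k) = (6*k**3 + 9*k**2 - 9*k - 19)/(3*(6*k**3 - 9*k**2 - 9*k - 7)).
Normal form (A,B,C) = (1/3, 1, k**3 - 3*k**2/2 - 3*k/2 - 7/6).
f must satisfy (1/3)·f(k+1) − (1)·f(k) = k**3 - 3*k**2/2 - 3*k/2 - 7/6.
deg f ≤ 3 (via 0,0,3).
A polynomial solution: f(k) = -(3*k**3 - 2)/2.
Get s_k = R·t_k = (2 - 3*k**3)/3**k with R(k) = B(k−1)f(k)/C(k) = -3*(3*k**3 - 2)/(6*k**3 - 9*k**2 - 9*k - 7).
Check: Δs_k = (9*k**3 - 3*(k + 1)**3 - 4)/(3*3**k). ✓
Evaluate s at k=11 and k=1: -3991/177147 and -1/3; difference 55058/177147.

Σ = 55058/177147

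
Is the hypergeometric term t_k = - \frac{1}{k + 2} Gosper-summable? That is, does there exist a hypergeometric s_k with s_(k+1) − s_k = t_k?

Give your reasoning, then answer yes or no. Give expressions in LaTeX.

The ratio is (k + 2)/(k + 3).
Take A(k)=k + 2, B(k)=k + 3, C(k)=1.
f must satisfy (k + 2)·f(k+1) − (k + 2)·f(k) = 1.
Degrees (1,1,0) ⇒ d ≤ 0.
f = c0 ⇒ A·f(k+1) − B(k−1)·f(k) − C = -1. The system {-1 = 0} is inconsistent; no antidifference.

No. Not Gosper-summable.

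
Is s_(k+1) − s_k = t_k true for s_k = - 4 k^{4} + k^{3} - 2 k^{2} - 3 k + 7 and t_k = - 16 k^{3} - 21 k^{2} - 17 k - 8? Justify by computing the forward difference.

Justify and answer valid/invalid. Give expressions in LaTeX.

Valid: the claim telescopes to t_k.

s_(k+1) = -4*k**4 - 15*k**3 - 23*k**2 - 20*k - 1
s_(k+1) − s_k = -16*k**3 - 21*k**2 - 17*k - 8
(s_(k+1) − s_k) − t_k = 0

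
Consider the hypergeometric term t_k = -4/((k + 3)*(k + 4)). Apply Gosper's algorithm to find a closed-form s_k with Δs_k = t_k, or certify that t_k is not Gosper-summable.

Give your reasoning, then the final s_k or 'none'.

Step 1: r(k) = (k + 3)/(k + 5).
So A=k + 3 and B=k + 5, with C=1.
Set up (k + 3)·f(k+1) − (k + 4)·f(k) − (1) = 0.
From deg A=1, deg B=1, deg C=0: d=1.
Solving with deg f ≤ 1: f(k) = k/3.
So s_k = (B(k−1)f/C)·t_k = (k*(k + 4)/3)·t_k = -4*k/(3*k + 9).
s_(k+1) − s_k = -4/(k**2 + 7*k + 12) = t_k.

s_k = -4*k/(3*k + 9)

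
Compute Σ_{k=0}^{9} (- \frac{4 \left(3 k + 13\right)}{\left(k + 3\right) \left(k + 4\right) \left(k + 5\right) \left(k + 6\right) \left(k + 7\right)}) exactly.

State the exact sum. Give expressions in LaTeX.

Ratio r(k) = (k + 3)*(3*k + 16)/((k + 8)*(3*k + 13)).
Normal form (A,B,C) = (k + 3, k + 8, k + 13/3).
Set up (k + 3)·f(k+1) − (k + 7)·f(k) − (k + 13/3) = 0.
From deg A=1, deg B=1, deg C=1: d=4.
Coefficient equations give f(k) = k*(k + 4)*(k**2 + 14*k + 63)/270.
Get s_k = R·t_k = 2*k*(-k**2 - 14*k - 63)/(45*(k**3 + 14*k**2 + 63*k + 90)) with R(k) = B(k−1)f(k)/C(k) = k*(k + 4)*(k + 7)*(k**2 + 14*k + 63)/(90*(3*k + 13)).
Check: Δs_k = 4*(-3*k - 13)/(k**5 + 25*k**4 + 245*k**3 + 1175*k**2 + 2754*k + 2520). ✓
Evaluate s at k=10 and k=0: -101/2340 and 0; difference -101/2340.

Σ = -101/2340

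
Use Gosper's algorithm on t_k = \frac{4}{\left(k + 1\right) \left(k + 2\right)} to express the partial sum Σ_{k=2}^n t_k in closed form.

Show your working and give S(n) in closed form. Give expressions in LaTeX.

Step 1: r(k) = (k + 1)/(k + 3).
Take A(k)=k + 1, B(k)=k + 3, C(k)=1.
Solve (k + 1)·f(k+1) − (k + 2)·f(k) = 1.
Degrees (1,1,0) ⇒ d ≤ 1.
A polynomial solution: f(k) = k.
Then R = B(k−1)f/C = k*(k + 2), so s_k = R(k)·t_k = 4*k/(k + 1).
Δs = 4/(k**2 + 3*k + 2), as required.
s_(n+1) = 4*(n + 1)/(n + 2) and s_(2) = 8/3, so S(n) = 4*(n - 1)/(3*(n + 2)).

S(n) = \frac{4 \left(n - 1\right)}{3 \left(n + 2\right)}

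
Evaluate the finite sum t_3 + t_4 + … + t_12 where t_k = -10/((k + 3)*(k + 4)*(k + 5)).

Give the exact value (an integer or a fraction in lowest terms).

Step 1: r(k) = (k + 3)/(k + 6).
Normal form (A,B,C) = (k + 3, k + 6, 1).
Key eq: (k + 3)·f(k+1) = (k + 5)·f(k) + (1).
Degrees (1,1,0) ⇒ d ≤ 2.
A polynomial solution: f(k) = k*(k + 7)/24.
Get s_k = R·t_k = 5*k*(-k - 7)/(12*(k + 3)*(k + 4)) with R(k) = B(k−1)f(k)/C(k) = k*(k + 5)*(k + 7)/24.
Check: Δs_k = -10/(k**3 + 12*k**2 + 47*k + 60). ✓
Telescoping: Σ = s_(13) − s_(3) = -325/816 − (-25/84) = -575/5712.

Σ = -575/5712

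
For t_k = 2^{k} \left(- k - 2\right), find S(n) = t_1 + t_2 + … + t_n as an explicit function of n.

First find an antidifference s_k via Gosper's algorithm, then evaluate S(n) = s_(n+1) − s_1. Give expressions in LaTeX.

S(n) = - 2 \cdot 2^{n} n - 2 \cdot 2^{n} + 2

Compute t_(k+1)/t_k: get 2*(k + 3)/(k + 2).
Normal form (A,B,C) = (2, 1, k + 2).
Need (2)·f(k+1) − (1)·f(k) = k + 2.
d = 1 from the (0,0,1) case.
Solving with deg f ≤ 1: f(k) = k.
R(k) = B(k−1)·f(k)/C(k) = k/(k + 2); s_k = R·t_k = -2**k*k.
Δs = 2**k*(-k - 2), as required.
Σ_(k=1)^n t_k = s_(n+1) − s_(1) = (2**(n + 1)*(-n - 1)) − (-2), i.e. -2*2**n*n - 2*2**n + 2.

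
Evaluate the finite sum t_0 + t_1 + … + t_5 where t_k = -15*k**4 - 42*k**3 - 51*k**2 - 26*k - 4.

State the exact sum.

t_(k+1)/t_k = (15*k**4 + 102*k**3 + 267*k**2 + 314*k + 138)/(15*k**4 + 42*k**3 + 51*k**2 + 26*k + 4).
Factor: A=1; B=1; C=k**4 + 14*k**3/5 + 17*k**2/5 + 26*k/15 + 4/15.
Key eq: (1)·f(k+1) = (1)·f(k) + (k**4 + 14*k**3/5 + 17*k**2/5 + 26*k/15 + 4/15).
deg f ≤ 5 (via 0,0,4).
Match coefficients ⇒ f(k) = k*(3*k**4 + 3*k**3 + k**2 - 2*k - 1)/15.
Then R = B(k−1)f/C = k*(3*k**4 + 3*k**3 + k**2 - 2*k - 1)/(15*k**4 + 42*k**3 + 51*k**2 + 26*k + 4), so s_k = R(k)·t_k = k*(-3*k**4 - 3*k**3 - k**2 + 2*k + 1).
s_(k+1) − s_k = -15*k**4 - 42*k**3 - 51*k**2 - 26*k - 4 = t_k.
Sum = s_(6) − s_(0); s_(6) = -27354, s_(0) = 0 ⇒ -27354.

Σ = -27354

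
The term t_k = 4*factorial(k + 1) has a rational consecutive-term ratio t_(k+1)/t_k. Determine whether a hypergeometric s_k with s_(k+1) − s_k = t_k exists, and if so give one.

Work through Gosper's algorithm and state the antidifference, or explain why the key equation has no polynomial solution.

r(k) = k + 2 after simplifying.
Gosper form: A/B · C(k+1)/C(k) with A=k + 2, B=1, C=1.
f must satisfy (k + 2)·f(k+1) − (1)·f(k) = 1.
d = -1 from the (1,0,0) case.
d = -1 < 0 ⇒ no nonzero polynomial f; not summable.

none — t_k is not Gosper-summable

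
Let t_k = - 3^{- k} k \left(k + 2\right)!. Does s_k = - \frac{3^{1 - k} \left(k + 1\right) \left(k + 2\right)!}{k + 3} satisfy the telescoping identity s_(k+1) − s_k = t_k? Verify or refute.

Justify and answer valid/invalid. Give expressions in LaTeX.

s_(k+1) = -(k + 2)*factorial(k + 3)/(3**k*(k + 4))
s_(k+1) − s_k = -(k**3 + 5*k**2 + 6*k + 6)*factorial(k + 2)/(3**k*(k + 3)*(k + 4))
(s_(k+1) − s_k) − t_k = 2*(k**2 + 3*k - 3)*factorial(k + 2)/(3**k*(k + 3)*(k + 4))

Invalid: residual \frac{2 \cdot 3^{- k} \left(k^{2} + 3 k - 3\right) \left(k + 2\right)!}{\left(k + 3\right) \left(k + 4\right)} ≠ 0.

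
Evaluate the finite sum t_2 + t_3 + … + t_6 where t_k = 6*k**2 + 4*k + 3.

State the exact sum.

Σ = 635

Ratio r(k) = (6*k**2 + 16*k + 13)/(6*k**2 + 4*k + 3).
So A=1 and B=1, with C=k**2 + 2*k/3 + 1/2.
f must satisfy (1)·f(k+1) − (1)·f(k) = k**2 + 2*k/3 + 1/2.
From deg A=0, deg B=0, deg C=2: d=3.
Solve for f: f(k) = k*(2*k**2 - k + 2)/6 (degree 3 ≤ 3).
Get s_k = R·t_k = k*(2*k**2 - k + 2) with R(k) = B(k−1)f(k)/C(k) = k*(2*k**2 - k + 2)/(6*k**2 + 4*k + 3).
Δs = 6*k**2 + 4*k + 3, as required.
Telescoping: Σ = s_(7) − s_(2) = 651 − (16) = 635.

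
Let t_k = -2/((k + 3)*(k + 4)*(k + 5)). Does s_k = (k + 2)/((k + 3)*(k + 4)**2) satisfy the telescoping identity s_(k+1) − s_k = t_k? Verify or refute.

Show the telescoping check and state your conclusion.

Invalid: residual 2*(3*k + 13)/(k**5 + 21*k**4 + 175*k**3 + 723*k**2 + 1480*k + 1200) ≠ 0.

s_(k+1) = (k + 3)/((k + 4)*(k + 5)**2)
s_(k+1) − s_k = (-(k + 2)*(k + 5)**2 + (k + 3)**2*(k + 4))/((k + 3)*(k + 4)**2*(k + 5)**2)
(s_(k+1) − s_k) − t_k = 2*(3*k + 13)/(k**5 + 21*k**4 + 175*k**3 + 723*k**2 + 1480*k + 1200)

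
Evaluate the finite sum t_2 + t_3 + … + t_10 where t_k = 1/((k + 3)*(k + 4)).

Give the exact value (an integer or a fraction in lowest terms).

The ratio is (k + 3)/(k + 5).
Normal form (A,B,C) = (k + 3, k + 5, 1).
Set up (k + 3)·f(k+1) − (k + 4)·f(k) − (1) = 0.
deg f ≤ 1 (via 1,1,0).
A polynomial solution: f(k) = k/3.
R(k) = B(k−1)·f(k)/C(k) = k*(k + 4)/3; s_k = R·t_k = k/(3*(k + 3)).
Check: Δs_k = 1/(k**2 + 7*k + 12). ✓
Telescoping: Σ = s_(11) − s_(2) = 11/42 − (2/15) = 9/70.

Σ = 9/70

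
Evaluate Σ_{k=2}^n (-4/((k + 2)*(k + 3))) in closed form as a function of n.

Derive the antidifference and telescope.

r(k) = (k + 2)/(k + 4) after simplifying.
Take A(k)=k + 2, B(k)=k + 4, C(k)=1.
Set up (k + 2)·f(k+1) − (k + 3)·f(k) − (1) = 0.
d = 1 from the (1,1,0) case.
Solve for f: f(k) = k/2 (degree 1 ≤ 1).
Certificate R = B(k−1)f/C = k*(k + 3)/2 gives s_k = -2*k/(k + 2).
Verify: -4/(k**2 + 5*k + 6) matches t_k.
Telescope: S(n) = s_(n+1) − s_(2) = 2*(-n - 1)/(n + 3) − (-1) = (1 - n)/(n + 3).

S(n) = (1 - n)/(n + 3)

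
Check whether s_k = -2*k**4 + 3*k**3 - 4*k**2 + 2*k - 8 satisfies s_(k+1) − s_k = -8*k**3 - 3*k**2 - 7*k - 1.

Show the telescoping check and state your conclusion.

s_(k+1) = -2*k**4 - 5*k**3 - 7*k**2 - 5*k - 9
s_(k+1) − s_k = -8*k**3 - 3*k**2 - 7*k - 1
(s_(k+1) − s_k) − t_k = 0

valid; difference matches t_k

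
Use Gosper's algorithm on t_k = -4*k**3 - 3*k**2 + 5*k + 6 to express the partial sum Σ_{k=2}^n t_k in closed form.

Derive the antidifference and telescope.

S(n) = -n**4 - 3*n**3 + 8*n - 4

Compute t_(k+1)/t_k: get (4*k**3 + 15*k**2 + 13*k - 4)/(4*k**3 + 3*k**2 - 5*k - 6).
Normal form (A,B,C) = (1, 1, k**3 + 3*k**2/4 - 5*k/4 - 3/2).
Key eq: (1)·f(k+1) = (1)·f(k) + (k**3 + 3*k**2/4 - 5*k/4 - 3/2).
d = 4 from the (0,0,3) case.
Solving with deg f ≤ 4: f(k) = k*(k**3 - k**2 - 3*k - 3)/4.
So s_k = (B(k−1)f/C)·t_k = (k*(k**3 - k**2 - 3*k - 3)/(4*k**3 + 3*k**2 - 5*k - 6))·t_k = k*(-k**3 + k**2 + 3*k + 3).
Check: Δs_k = -4*k**3 - 3*k**2 + 5*k + 6. ✓
s_(n+1) = -n**4 - 3*n**3 + 8*n + 6 and s_(2) = 10, so S(n) = -n**4 - 3*n**3 + 8*n - 4.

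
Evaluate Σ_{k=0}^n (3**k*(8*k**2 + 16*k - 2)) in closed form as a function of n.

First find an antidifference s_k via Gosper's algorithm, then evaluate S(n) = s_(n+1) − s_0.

Step 1: r(k) = 3*(4*k**2 + 16*k + 11)/(4*k**2 + 8*k - 1).
Normal form (A,B,C) = (3, 1, k**2 + 2*k - 1/4).
Solve (3)·f(k+1) − (1)·f(k) = k**2 + 2*k - 1/4.
deg f ≤ 2 (via 0,0,2).
Solve for f: f(k) = (4*k**2 - 4*k - 1)/8 (degree 2 ≤ 2).
R(k) = B(k−1)·f(k)/C(k) = (4*k**2 - 4*k - 1)/(2*(4*k**2 + 8*k - 1)); s_k = R·t_k = 3**k*(4*k**2 - 4*k - 1).
Δs = 3**k*(8*k**2 + 16*k - 2), as required.
Σ_(k=0)^n t_k = s_(n+1) − s_(0) = (3**(n + 1)*(4*n**2 + 4*n - 1)) − (-1), i.e. 12*3**n*n**2 + 12*3**n*n - 3*3**n + 1.

S(n) = 12*3**n*n**2 + 12*3**n*n - 3*3**n + 1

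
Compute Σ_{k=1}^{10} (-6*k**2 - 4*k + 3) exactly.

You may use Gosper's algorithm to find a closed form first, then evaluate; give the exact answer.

The ratio is (6*k**2 + 16*k + 7)/(6*k**2 + 4*k - 3).
So A=1 and B=1, with C=k**2 + 2*k/3 - 1/2.
Key eq: (1)·f(k+1) = (1)·f(k) + (k**2 + 2*k/3 - 1/2).
d = 3 from the (0,0,2) case.
Match coefficients ⇒ f(k) = k*(2*k**2 - k - 4)/6.
So s_k = (B(k−1)f/C)·t_k = (k*(2*k**2 - k - 4)/(6*k**2 + 4*k - 3))·t_k = k*(-2*k**2 + k + 4).
Check: Δs_k = -6*k**2 - 4*k + 3. ✓
Telescoping: Σ = s_(11) − s_(1) = -2497 − (3) = -2500.

Σ = -2500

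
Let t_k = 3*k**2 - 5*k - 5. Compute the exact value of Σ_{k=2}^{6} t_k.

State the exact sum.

Σ = 145

Compute t_(k+1)/t_k: get (3*k**2 + k - 7)/(3*k**2 - 5*k - 5).
Take A(k)=1, B(k)=1, C(k)=k**2 - 5*k/3 - 5/3.
f must satisfy (1)·f(k+1) − (1)·f(k) = k**2 - 5*k/3 - 5/3.
deg f ≤ 3 (via 0,0,2).
Coefficient equations give f(k) = k*(k**2 - 4*k - 2)/3.
Get s_k = R·t_k = k*(k**2 - 4*k - 2) with R(k) = B(k−1)f(k)/C(k) = k*(k**2 - 4*k - 2)/(3*k**2 - 5*k - 5).
Check: Δs_k = 3*k**2 - 5*k - 5. ✓
Evaluate s at k=7 and k=2: 133 and -12; difference 145.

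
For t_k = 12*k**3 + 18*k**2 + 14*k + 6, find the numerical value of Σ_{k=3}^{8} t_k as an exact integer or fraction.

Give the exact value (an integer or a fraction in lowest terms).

Σ = 19524

t_(k+1)/t_k = (6*k**3 + 27*k**2 + 43*k + 25)/(6*k**3 + 9*k**2 + 7*k + 3).
Gosper form: A/B · C(k+1)/C(k) with A=1, B=1, C=k**3 + 3*k**2/2 + 7*k/6 + 1/2.
Need (1)·f(k+1) − (1)·f(k) = k**3 + 3*k**2/2 + 7*k/6 + 1/2.
deg f ≤ 4 (via 0,0,3).
Solving with deg f ≤ 4: f(k) = k*(3*k**3 + k + 2)/12.
Get s_k = R·t_k = k*(3*k**3 + k + 2) with R(k) = B(k−1)f(k)/C(k) = k*(3*k**3 + k + 2)/(2*(6*k**3 + 9*k**2 + 7*k + 3)).
Verify: 12*k**3 + 18*k**2 + 14*k + 6 matches t_k.
Evaluate s at k=9 and k=3: 19782 and 258; difference 19524.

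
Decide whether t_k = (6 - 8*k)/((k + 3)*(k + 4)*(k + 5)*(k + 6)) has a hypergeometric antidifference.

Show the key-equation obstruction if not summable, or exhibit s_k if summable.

Compute t_(k+1)/t_k: get (k + 3)*(4*k + 1)/((k + 7)*(4*k - 3)).
Gosper form: A/B · C(k+1)/C(k) with A=k + 3, B=k + 7, C=k - 3/4.
Need (k + 3)·f(k+1) − (k + 6)·f(k) = k - 3/4.
deg f ≤ 3 (via 1,1,1).
Solve for f: f(k) = k*(k**2 + 12*k - 73)/240 (degree 3 ≤ 3).
Certificate R = B(k−1)f/C = k*(k + 6)*(k**2 + 12*k - 73)/(60*(4*k - 3)) gives s_k = -k*(k**2 + 12*k - 73)/(30*(k + 3)*(k + 4)*(k + 5)).
Check: Δs_k = 2*(3 - 4*k)/(k**4 + 18*k**3 + 119*k**2 + 342*k + 360). ✓

Yes. s_k = -k*(k**2 + 12*k - 73)/(30*(k + 3)*(k + 4)*(k + 5)).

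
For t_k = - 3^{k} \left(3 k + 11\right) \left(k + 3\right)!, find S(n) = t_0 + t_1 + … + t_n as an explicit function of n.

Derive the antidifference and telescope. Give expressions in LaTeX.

Compute t_(k+1)/t_k: get 3*(k + 4)*(3*k + 14)/(3*k + 11).
Factor: A=3*k + 12; B=1; C=k + 11/3.
Need (3*k + 12)·f(k+1) − (1)·f(k) = k + 11/3.
From deg A=1, deg B=0, deg C=1: d=0.
Solving with deg f ≤ 0: f(k) = 1/3.
Get s_k = R·t_k = -3**k*factorial(k + 3) with R(k) = B(k−1)f(k)/C(k) = 1/(3*k + 11).
Δs = -3**k*(3*k + 11)*factorial(k + 3), as required.
Evaluate: s_(n+1) = -3**(n + 1)*factorial(n + 4); subtract s_(0) = -6 ⇒ S(n) = -3*3**n*factorial(n + 4) + 6.

S(n) = - 3 \cdot 3^{n} \left(n + 4\right)! + 6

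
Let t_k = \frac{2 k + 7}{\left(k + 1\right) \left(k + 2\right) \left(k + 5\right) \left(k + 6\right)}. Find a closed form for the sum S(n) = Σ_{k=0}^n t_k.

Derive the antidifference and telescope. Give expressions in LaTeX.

S(n) = \frac{n^{2} + 8 n + 7}{5 \left(n^{2} + 8 n + 12\right)}

Ratio r(k) = (k + 1)*(k + 5)*(2*k + 9)/((k + 3)*(k + 7)*(2*k + 7)).
A = k + 1, B = k + 7, C = k**3 + 21*k**2/2 + 73*k/2 + 42.
Need (k + 1)·f(k+1) − (k + 6)·f(k) = k**3 + 21*k**2/2 + 73*k/2 + 42.
From deg A=1, deg B=1, deg C=3: d=5.
Coefficient equations give f(k) = k*(k + 2)*(k + 3)*(k + 4)*(k + 6)/10.
Then R = B(k−1)f/C = k*(k + 2)*(k + 6)**2/(5*(2*k + 7)), so s_k = R(k)·t_k = k*(k + 6)/(5*(k**2 + 6*k + 5)).
s_(k+1) − s_k = (2*k + 7)/(k**4 + 14*k**3 + 65*k**2 + 112*k + 60) = t_k.
Σ_(k=0)^n t_k = s_(n+1) − s_(0) = ((n**2 + 8*n + 7)/(5*(n**2 + 8*n + 12))) − (0), i.e. (n**2 + 8*n + 7)/(5*(n**2 + 8*n + 12)).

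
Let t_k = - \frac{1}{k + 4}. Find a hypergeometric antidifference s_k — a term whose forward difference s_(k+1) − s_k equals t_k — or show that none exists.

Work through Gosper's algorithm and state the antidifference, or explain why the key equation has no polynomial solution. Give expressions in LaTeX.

no hypergeometric antidifference exists

The ratio is (k + 4)/(k + 5).
Gosper form: A/B · C(k+1)/C(k) with A=k + 4, B=k + 5, C=1.
Solve (k + 4)·f(k+1) − (k + 4)·f(k) = 1.
d = 0 from the (1,1,0) case.
f = c0 ⇒ A·f(k+1) − B(k−1)·f(k) − C = -1. The system {-1 = 0} is inconsistent; no antidifference.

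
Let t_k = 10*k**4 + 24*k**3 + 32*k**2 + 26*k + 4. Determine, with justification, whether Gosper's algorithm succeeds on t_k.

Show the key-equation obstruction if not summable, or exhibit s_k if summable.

Yes. s_k = k*(2*k**4 + k**3 + 2*k**2 + 3*k - 4).

r(k) = (5*k**4 + 32*k**3 + 82*k**2 + 101*k + 48)/(5*k**4 + 12*k**3 + 16*k**2 + 13*k + 2) after simplifying.
Normal form (A,B,C) = (1, 1, k**4 + 12*k**3/5 + 16*k**2/5 + 13*k/5 + 2/5).
Need (1)·f(k+1) − (1)·f(k) = k**4 + 12*k**3/5 + 16*k**2/5 + 13*k/5 + 2/5.
Degrees (0,0,4) ⇒ d ≤ 5.
Solve for f: f(k) = k*(2*k**4 + k**3 + 2*k**2 + 3*k - 4)/10 (degree 5 ≤ 5).
Get s_k = R·t_k = k*(2*k**4 + k**3 + 2*k**2 + 3*k - 4) with R(k) = B(k−1)f(k)/C(k) = k*(2*k**4 + k**3 + 2*k**2 + 3*k - 4)/(2*(5*k**4 + 12*k**3 + 16*k**2 + 13*k + 2)).
Check: Δs_k = 10*k**4 + 24*k**3 + 32*k**2 + 26*k + 4. ✓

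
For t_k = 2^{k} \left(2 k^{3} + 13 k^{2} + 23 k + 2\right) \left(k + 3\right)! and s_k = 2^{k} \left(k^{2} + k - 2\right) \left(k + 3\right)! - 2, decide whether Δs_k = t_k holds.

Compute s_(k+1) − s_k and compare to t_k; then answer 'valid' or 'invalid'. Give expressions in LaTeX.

valid; difference matches t_k

s_(k+1) = 2**(k + 1)*(k + (k + 1)**2 - 1)*factorial(k + 4) - 2
s_(k+1) − s_k = 2**k*(2*k**3 + 13*k**2 + 23*k + 2)*factorial(k + 3)
(s_(k+1) − s_k) − t_k = 0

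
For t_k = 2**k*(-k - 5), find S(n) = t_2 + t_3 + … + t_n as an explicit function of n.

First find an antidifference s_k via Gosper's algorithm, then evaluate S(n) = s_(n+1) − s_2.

Step 1: r(k) = 2*(k + 6)/(k + 5).
So A=2 and B=1, with C=k + 5.
f must satisfy (2)·f(k+1) − (1)·f(k) = k + 5.
Degrees (0,0,1) ⇒ d ≤ 1.
Match coefficients ⇒ f(k) = k + 3.
Get s_k = R·t_k = 2**k*(-k - 3) with R(k) = B(k−1)f(k)/C(k) = (k + 3)/(k + 5).
Δs = 2**k*(-k - 5), as required.
Evaluate: s_(n+1) = 2**(n + 1)*(-n - 4); subtract s_(2) = -20 ⇒ S(n) = -2*2**n*n - 8*2**n + 20.

S(n) = -2*2**n*n - 8*2**n + 20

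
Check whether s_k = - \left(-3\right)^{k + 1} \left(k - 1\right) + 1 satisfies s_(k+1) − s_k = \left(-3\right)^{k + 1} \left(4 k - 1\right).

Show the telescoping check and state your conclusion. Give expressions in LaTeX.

s_(k+1) = -(-3)**(k + 2)*k + 1
s_(k+1) − s_k = (-3)**(k + 1)*(4*k - 1)
(s_(k+1) − s_k) − t_k = 0

Valid: the claim telescopes to t_k.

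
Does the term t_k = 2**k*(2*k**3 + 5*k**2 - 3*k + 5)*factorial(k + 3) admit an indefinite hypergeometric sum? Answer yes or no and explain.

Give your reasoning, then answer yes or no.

Yes. s_k = 2**k*(k**2 - 3*k + 3)*factorial(k + 3).

The ratio is 2*(2*k**4 + 19*k**3 + 57*k**2 + 61*k + 36)/(2*k**3 + 5*k**2 - 3*k + 5).
Factor: A=2*k + 8; B=1; C=k**3 + 5*k**2/2 - 3*k/2 + 5/2.
Need (2*k + 8)·f(k+1) − (1)·f(k) = k**3 + 5*k**2/2 - 3*k/2 + 5/2.
d = 2 from the (1,0,3) case.
Coefficient equations give f(k) = (k**2 - 3*k + 3)/2.
Certificate R = B(k−1)f/C = (k**2 - 3*k + 3)/(2*k**3 + 5*k**2 - 3*k + 5) gives s_k = 2**k*(k**2 - 3*k + 3)*factorial(k + 3).
Check: Δs_k = 2**k*(2*k**3 + 5*k**2 - 3*k + 5)*factorial(k + 3). ✓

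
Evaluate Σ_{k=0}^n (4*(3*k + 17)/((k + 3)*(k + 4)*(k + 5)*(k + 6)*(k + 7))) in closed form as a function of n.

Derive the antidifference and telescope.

S(n) = (n**3 + 16*n**2 + 83*n + 68)/(18*(n**3 + 16*n**2 + 83*n + 140))

The ratio is (k + 3)*(3*k + 20)/((k + 8)*(3*k + 17)).
Factor: A=k + 3; B=k + 8; C=k + 17/3.
Need (k + 3)·f(k+1) − (k + 7)·f(k) = k + 17/3.
Degrees (1,1,1) ⇒ d ≤ 4.
Match coefficients ⇒ f(k) = k*(k + 5)*(k**2 + 13*k + 54)/216.
Certificate R = B(k−1)f/C = k*(k + 5)*(k + 7)*(k**2 + 13*k + 54)/(72*(3*k + 17)) gives s_k = k*(k**2 + 13*k + 54)/(18*(k**3 + 13*k**2 + 54*k + 72)).
Δs = 4*(3*k + 17)/(k**5 + 25*k**4 + 245*k**3 + 1175*k**2 + 2754*k + 2520), as required.
Telescope: S(n) = s_(n+1) − s_(0) = (n**3 + 16*n**2 + 83*n + 68)/(18*(n**3 + 16*n**2 + 83*n + 140)) − (0) = (n**3 + 16*n**2 + 83*n + 68)/(18*(n**3 + 16*n**2 + 83*n + 140)).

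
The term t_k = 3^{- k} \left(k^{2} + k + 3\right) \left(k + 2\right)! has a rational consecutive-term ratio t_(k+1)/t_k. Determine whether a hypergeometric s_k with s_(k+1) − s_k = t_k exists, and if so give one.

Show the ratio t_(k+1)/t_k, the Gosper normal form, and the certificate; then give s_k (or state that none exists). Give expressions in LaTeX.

s_k = 3^{1 - k} k \left(k + 2\right)!

Step 1: r(k) = (k + 3)*(k + (k + 1)**2 + 4)/(3*(k**2 + k + 3)).
A = k/3 + 1, B = 1, C = k**2 + k + 3.
Set up (k/3 + 1)·f(k+1) − (1)·f(k) − (k**2 + k + 3) = 0.
Degrees (1,0,2) ⇒ d ≤ 1.
Solve for f: f(k) = 3*k (degree 1 ≤ 1).
R(k) = B(k−1)·f(k)/C(k) = 3*k/(k**2 + k + 3); s_k = R·t_k = 3**(1 - k)*k*factorial(k + 2).
Verify: (k**2 + k + 3)*factorial(k + 2)/3**k matches t_k.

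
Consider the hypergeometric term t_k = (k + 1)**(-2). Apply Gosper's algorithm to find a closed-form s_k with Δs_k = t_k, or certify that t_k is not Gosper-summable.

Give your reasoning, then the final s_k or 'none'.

Ratio r(k) = (k + 1)**2/(k + 2)**2.
Take A(k)=k**2 + 2*k + 1, B(k)=k**2 + 4*k + 4, C(k)=1.
Key eq: (k**2 + 2*k + 1)·f(k+1) = (k**2 + 2*k + 1)·f(k) + (1).
Degrees (2,2,0) ⇒ d ≤ 0.
Put f(k) = c0: A·f(k+1) − B(k−1)·f(k) − C = -1; need -1 = 0 — inconsistent ⇒ no f, not summable.

none — t_k is not Gosper-summable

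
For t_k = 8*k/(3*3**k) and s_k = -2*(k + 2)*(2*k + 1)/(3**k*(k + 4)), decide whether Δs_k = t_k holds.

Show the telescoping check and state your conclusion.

Invalid: residual 4*(-4*k**2 - 22*k - 3)/(3*3**k*(k**2 + 9*k + 20)) ≠ 0.

s_(k+1) = -2*(k + 3)*(2*k + 3)/(3*3**k*(k + 5))
s_(k+1) − s_k = 4*(2*k**3 + 14*k**2 + 18*k - 3)/(3*3**k*(k**2 + 9*k + 20))
(s_(k+1) − s_k) − t_k = 4*(-4*k**2 - 22*k - 3)/(3*3**k*(k**2 + 9*k + 20))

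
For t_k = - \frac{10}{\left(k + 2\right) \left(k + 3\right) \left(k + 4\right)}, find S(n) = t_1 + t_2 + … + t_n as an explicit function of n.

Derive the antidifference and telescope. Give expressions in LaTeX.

r(k) = (k + 2)/(k + 5) after simplifying.
Normal form (A,B,C) = (k + 2, k + 5, 1).
Key eq: (k + 2)·f(k+1) = (k + 4)·f(k) + (1).
d = 2 from the (1,1,0) case.
Match coefficients ⇒ f(k) = k*(k + 5)/12.
Get s_k = R·t_k = 5*k*(-k - 5)/(6*(k + 2)*(k + 3)) with R(k) = B(k−1)f(k)/C(k) = k*(k + 4)*(k + 5)/12.
Check: Δs_k = -10/(k**3 + 9*k**2 + 26*k + 24). ✓
s_(n+1) = 5*(-n**2 - 7*n - 6)/(6*(n**2 + 7*n + 12)) and s_(1) = -5/12, so S(n) = 5*n*(-n - 7)/(12*(n**2 + 7*n + 12)).

S(n) = \frac{5 n \left(- n - 7\right)}{12 \left(n^{2} + 7 n + 12\right)}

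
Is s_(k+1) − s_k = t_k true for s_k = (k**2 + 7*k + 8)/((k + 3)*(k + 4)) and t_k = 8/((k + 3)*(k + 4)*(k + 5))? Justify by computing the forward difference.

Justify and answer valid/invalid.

s_(k+1) = (7*k + (k + 1)**2 + 15)/((k + 4)*(k + 5))
s_(k+1) − s_k = 8/(k**3 + 12*k**2 + 47*k + 60)
(s_(k+1) − s_k) − t_k = 0

Valid — Δs_k = t_k.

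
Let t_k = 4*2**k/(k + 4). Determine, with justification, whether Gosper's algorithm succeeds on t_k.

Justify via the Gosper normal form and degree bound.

r(k) = 2*(k + 4)/(k + 5) after simplifying.
Normal form (A,B,C) = (2*k + 8, k + 5, 1).
Key eq: (2*k + 8)·f(k+1) = (k + 4)·f(k) + (1).
Degrees (1,1,0) ⇒ d ≤ -1.
Negative degree bound (-1): no f exists, t_k not Gosper-summable.

No — t_k has no hypergeometric antidifference.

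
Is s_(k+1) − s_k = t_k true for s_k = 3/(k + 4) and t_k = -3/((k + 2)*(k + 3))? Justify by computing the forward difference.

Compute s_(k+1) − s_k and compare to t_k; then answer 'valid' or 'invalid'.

Invalid: residual 6*(2*k + 7)/(k**4 + 14*k**3 + 71*k**2 + 154*k + 120) ≠ 0.

s_(k+1) = 3/(k + 5)
s_(k+1) − s_k = -3/((k + 4)*(k + 5))
(s_(k+1) − s_k) − t_k = 6*(2*k + 7)/(k**4 + 14*k**3 + 71*k**2 + 154*k + 120)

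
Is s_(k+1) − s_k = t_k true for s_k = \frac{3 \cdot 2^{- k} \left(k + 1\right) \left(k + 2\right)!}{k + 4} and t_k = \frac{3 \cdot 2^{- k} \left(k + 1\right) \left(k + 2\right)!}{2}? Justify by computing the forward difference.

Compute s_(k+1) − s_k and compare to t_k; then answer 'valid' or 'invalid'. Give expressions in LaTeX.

Invalid: residual - \frac{9 \cdot 2^{- k} \left(k^{2} + 5 k + 2\right) \left(k + 2\right)!}{2 \left(k + 4\right) \left(k + 5\right)} ≠ 0.

s_(k+1) = 3*(k + 2)*factorial(k + 3)/(2*2**k*(k + 5))
s_(k+1) − s_k = 3*(k**3 + 7*k**2 + 14*k + 14)*factorial(k + 2)/(2*2**k*(k + 4)*(k + 5))
(s_(k+1) − s_k) − t_k = -9*(k**2 + 5*k + 2)*factorial(k + 2)/(2*2**k*(k + 4)*(k + 5))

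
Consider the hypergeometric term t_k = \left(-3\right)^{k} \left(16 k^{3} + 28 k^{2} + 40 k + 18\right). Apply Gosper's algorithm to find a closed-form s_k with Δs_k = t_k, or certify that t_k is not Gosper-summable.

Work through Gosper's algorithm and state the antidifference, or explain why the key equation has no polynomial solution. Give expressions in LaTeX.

s_k = 2 \left(-3\right)^{k} k \left(- 2 k^{2} + k - 2\right)

The ratio is 3*(-8*k**3 - 38*k**2 - 72*k - 51)/(8*k**3 + 14*k**2 + 20*k + 9).
Take A(k)=-3, B(k)=1, C(k)=k**3 + 7*k**2/4 + 5*k/2 + 9/8.
Solve (-3)·f(k+1) − (1)·f(k) = k**3 + 7*k**2/4 + 5*k/2 + 9/8.
d = 3 from the (0,0,3) case.
Solve for f: f(k) = -k*(2*k**2 - k + 2)/8 (degree 3 ≤ 3).
Certificate R = B(k−1)f/C = -k*(2*k**2 - k + 2)/(8*k**3 + 14*k**2 + 20*k + 9) gives s_k = 2*(-3)**k*k*(-2*k**2 + k - 2).
Verify: (-3)**k*(16*k**3 + 28*k**2 + 40*k + 18) matches t_k.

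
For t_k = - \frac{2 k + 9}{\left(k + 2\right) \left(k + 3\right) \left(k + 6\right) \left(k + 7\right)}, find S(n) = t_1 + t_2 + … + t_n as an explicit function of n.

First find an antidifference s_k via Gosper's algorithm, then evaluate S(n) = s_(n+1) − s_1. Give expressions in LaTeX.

S(n) = \frac{n \left(- n - 10\right)}{21 \left(n^{2} + 10 n + 21\right)}

r(k) = (k + 2)*(k + 6)*(2*k + 11)/((k + 4)*(k + 8)*(2*k + 9)) after simplifying.
So A=k + 2 and B=k + 8, with C=k**3 + 27*k**2/2 + 121*k/2 + 90.
Need (k + 2)·f(k+1) − (k + 7)·f(k) = k**3 + 27*k**2/2 + 121*k/2 + 90.
Bound: deg f ≤ 5.
A polynomial solution: f(k) = k*(k + 3)*(k + 4)*(k + 5)*(k + 8)/24.
Certificate R = B(k−1)f/C = k*(k + 3)*(k + 7)*(k + 8)/(12*(2*k + 9)) gives s_k = k*(-k - 8)/(12*(k**2 + 8*k + 12)).
Δs = (-2*k - 9)/(k**4 + 18*k**3 + 113*k**2 + 288*k + 252), as required.
s_(n+1) = (-n**2 - 10*n - 9)/(12*(n**2 + 10*n + 21)) and s_(1) = -1/28, so S(n) = n*(-n - 10)/(21*(n**2 + 10*n + 21)).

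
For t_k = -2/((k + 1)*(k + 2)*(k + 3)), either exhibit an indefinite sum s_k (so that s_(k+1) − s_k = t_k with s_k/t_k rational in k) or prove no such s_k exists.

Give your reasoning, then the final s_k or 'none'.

The ratio is (k + 1)/(k + 4).
So A=k + 1 and B=k + 4, with C=1.
Set up (k + 1)·f(k+1) − (k + 3)·f(k) − (1) = 0.
Bound: deg f ≤ 2.
Coefficient equations give f(k) = k*(k + 3)/4.
So s_k = (B(k−1)f/C)·t_k = (k*(k + 3)**2/4)·t_k = k*(-k - 3)/(2*(k + 1)*(k + 2)).
Δs = -2/(k**3 + 6*k**2 + 11*k + 6), as required.

s_k = k*(-k - 3)/(2*(k + 1)*(k + 2))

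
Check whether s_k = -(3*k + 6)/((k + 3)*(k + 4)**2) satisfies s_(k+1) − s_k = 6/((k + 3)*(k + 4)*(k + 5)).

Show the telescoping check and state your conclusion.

Invalid: residual 6*(-3*k - 13)/(k**5 + 21*k**4 + 175*k**3 + 723*k**2 + 1480*k + 1200) ≠ 0.

s_(k+1) = 3*(-k - 3)/((k + 4)*(k + 5)**2)
s_(k+1) − s_k = 6*(k**2 + 6*k + 7)/(k**5 + 21*k**4 + 175*k**3 + 723*k**2 + 1480*k + 1200)
(s_(k+1) − s_k) − t_k = 6*(-3*k - 13)/(k**5 + 21*k**4 + 175*k**3 + 723*k**2 + 1480*k + 1200)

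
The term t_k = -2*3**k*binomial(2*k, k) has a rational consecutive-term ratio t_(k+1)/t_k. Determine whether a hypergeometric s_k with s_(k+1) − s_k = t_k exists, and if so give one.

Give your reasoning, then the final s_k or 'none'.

Step 1: r(k) = 6*(2*k + 1)/(k + 1).
A = 12*k + 6, B = k + 1, C = 1.
f must satisfy (12*k + 6)·f(k+1) − (k)·f(k) = 1.
Degrees (1,1,0) ⇒ d ≤ -1.
Negative degree bound (-1): no f exists, t_k not Gosper-summable.

not Gosper-summable; s_k does not exist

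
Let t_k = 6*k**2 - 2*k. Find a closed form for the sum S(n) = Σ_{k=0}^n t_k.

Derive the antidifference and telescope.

S(n) = 2*n**2*(n + 1)

Step 1: r(k) = (-k + 3*(k + 1)**2 - 1)/(k*(3*k - 1)).
Gosper form: A/B · C(k+1)/C(k) with A=1, B=1, C=k**2 - k/3.
Set up (1)·f(k+1) − (1)·f(k) − (k**2 - k/3) = 0.
deg f ≤ 3 (via 0,0,2).
Coefficient equations give f(k) = k*(k - 1)**2/3.
Certificate R = B(k−1)f/C = (k - 1)**2/(3*k - 1) gives s_k = 2*k*(k**2 - 2*k + 1).
Check: Δs_k = 2*k*(3*k - 1). ✓
s_(n+1) = 2*n**2*(n + 1) and s_(0) = 0, so S(n) = 2*n**2*(n + 1).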